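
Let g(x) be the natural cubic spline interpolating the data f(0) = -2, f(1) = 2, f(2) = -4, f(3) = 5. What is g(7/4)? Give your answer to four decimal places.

-3.1719

With σ_i denoting the second derivative at x_i, h_i = 1, 1, 1, and Δ_i = (y_(i+1) − y_i)/h_i = 4, -6, 9:
  1·σ_0 + 4·σ_1 + 1·σ_2 = 6(Δ_1 - Δ_0) = -60
  1·σ_1 + 4·σ_2 + 1·σ_3 = 6(Δ_2 - Δ_1) = 90
Natural end conditions: σ_0 = σ_3 = 0.
Solving: σ_0 = 0, σ_1 = -22, σ_2 = 28, σ_3 = 0.
On [1, 2], g(x) = 2 - 10/3·(x - 1) - 11·(x - 1)² + 25/3·(x - 1)³.
With (x - 1) = 3/4: g(7/4) = -203/64.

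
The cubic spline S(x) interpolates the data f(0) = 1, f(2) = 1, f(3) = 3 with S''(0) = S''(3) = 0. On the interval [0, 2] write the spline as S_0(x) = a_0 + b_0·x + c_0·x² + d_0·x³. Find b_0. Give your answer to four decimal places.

With M_i denoting the second derivative at x_i, h_i = 2, 1, and Δ_i = (y_(i+1) − y_i)/h_i = 0, 2:
  2·M_0 + 6·M_1 + 1·M_2 = 6(Δ_1 - Δ_0) = 12
Natural end conditions: M_0 = M_2 = 0.
Hence M_0 = 0, M_1 = 2, M_2 = 0.
On [0, 2], with S_0(x) = a_0 + b_0·x + c_0·x² + d_0·x³: c_0 = M_0/2 = 0, d_0 = (M_1 - M_0)/(6h_0) = 1/6, b_0 = Δ_0 - h_0(2M_0 + M_1)/6 = -2/3.

-0.6667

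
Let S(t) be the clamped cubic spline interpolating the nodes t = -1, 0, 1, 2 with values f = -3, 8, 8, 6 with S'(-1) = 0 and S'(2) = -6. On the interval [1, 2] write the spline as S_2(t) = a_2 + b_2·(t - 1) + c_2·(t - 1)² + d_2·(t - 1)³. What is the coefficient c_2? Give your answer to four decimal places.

4.4000

Put m_i = S'' at the i-th knot. Here h = (1, 1, 1) and Δ = (11, 0, -2), so the interior equations h_(i-1)·m_(i-1) + 2(h_(i-1)+h_i)·m_i + h_i·m_(i+1) = 6(Δ_i − Δ_(i-1)) read
  1·m_0 + 4·m_1 + 1·m_2 = 6(Δ_1 - Δ_0) = -66
  1·m_1 + 4·m_2 + 1·m_3 = 6(Δ_2 - Δ_1) = -12
Clamped end conditions give two more equations: 2h_0·m_0 + h_0·m_1 = 6(Δ_0 - S'(-1)) = 66 and h_2·m_2 + 2h_2·m_3 = 6(S'(2) - Δ_2) = -24.
Hence m_0 = 242/5, m_1 = -154/5, m_2 = 44/5, m_3 = -82/5.
On [1, 2], with S_2(t) = a_2 + b_2·(t - 1) + c_2·(t - 1)² + d_2·(t - 1)³: c_2 = m_2/2 = 22/5, d_2 = (m_3 - m_2)/(6h_2) = -21/5, b_2 = Δ_2 - h_2(2m_2 + m_3)/6 = -11/5.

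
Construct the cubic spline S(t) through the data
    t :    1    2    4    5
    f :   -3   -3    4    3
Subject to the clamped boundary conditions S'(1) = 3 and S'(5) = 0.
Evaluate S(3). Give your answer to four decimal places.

Let σ_i = S''(x_i). Step sizes h_i = 1, 2, 1; slopes of the chords Δ_i = (y_(i+1) - y_i)/h_i = 0, 7/2, -1.
  1·σ_0 + 6·σ_1 + 2·σ_2 = 6(Δ_1 - Δ_0) = 21
  2·σ_1 + 6·σ_2 + 1·σ_3 = 6(Δ_2 - Δ_1) = -27
Clamped end conditions give two more equations: 2h_0·σ_0 + h_0·σ_1 = 6(Δ_0 - S'(1)) = -18 and h_2·σ_2 + 2h_2·σ_3 = 6(S'(5) - Δ_2) = 6.
Solving: σ_0 = -93/7, σ_1 = 60/7, σ_2 = -60/7, σ_3 = 51/7.
On [2, 4], S(t) = -3 + 9/14·(t - 2) + 30/7·(t - 2)² - 10/7·(t - 2)³.
With (t - 2) = 1: S(3) = 1/2.

0.5000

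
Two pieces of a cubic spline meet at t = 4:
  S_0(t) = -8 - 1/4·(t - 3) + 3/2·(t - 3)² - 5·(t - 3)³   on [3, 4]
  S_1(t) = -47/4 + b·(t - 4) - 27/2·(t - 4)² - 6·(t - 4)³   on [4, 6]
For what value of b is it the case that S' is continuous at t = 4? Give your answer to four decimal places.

S_0'(t) = -1/4 + 3·(t - 3) - 15·(t - 3)², so S_0'(4) = -49/4. On the right, S_1'(4) = b, so b = -49/4.

-12.2500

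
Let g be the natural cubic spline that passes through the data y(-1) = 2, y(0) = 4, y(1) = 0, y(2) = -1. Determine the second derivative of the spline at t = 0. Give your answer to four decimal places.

-10.8000

With M_i denoting the second derivative at x_i, h_i = 1, 1, 1, and Δ_i = (y_(i+1) − y_i)/h_i = 2, -4, -1:
  1·M_0 + 4·M_1 + 1·M_2 = 6(Δ_1 - Δ_0) = -36
  1·M_1 + 4·M_2 + 1·M_3 = 6(Δ_2 - Δ_1) = 18
Natural end conditions: M_0 = M_3 = 0.
Hence M_0 = 0, M_1 = -54/5, M_2 = 36/5, M_3 = 0.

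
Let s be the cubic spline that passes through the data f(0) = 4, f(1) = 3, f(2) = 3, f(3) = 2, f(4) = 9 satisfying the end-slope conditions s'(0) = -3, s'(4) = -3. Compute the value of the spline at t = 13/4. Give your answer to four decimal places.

4.0555

With M_i denoting the second derivative at x_i, h_i = 1, 1, 1, 1, and Δ_i = (y_(i+1) − y_i)/h_i = -1, 0, -1, 7:
  1·M_0 + 4·M_1 + 1·M_2 = 6(Δ_1 - Δ_0) = 6
  1·M_1 + 4·M_2 + 1·M_3 = 6(Δ_2 - Δ_1) = -6
  1·M_2 + 4·M_3 + 1·M_4 = 6(Δ_3 - Δ_2) = 48
Clamped end conditions give two more equations: 2h_0·M_0 + h_0·M_1 = 6(Δ_0 - s'(0)) = 12 and h_3·M_3 + 2h_3·M_4 = 6(s'(4) - Δ_3) = -60.
Hence M_0 = 135/28, M_1 = 33/14, M_2 = -33/4, M_3 = 345/14, M_4 = -1185/28.
On [3, 4], s(t) = 2 + 327/56·(t - 3) + 345/28·(t - 3)² - 625/56·(t - 3)³.
With (t - 3) = 1/4: s(13/4) = 14535/3584.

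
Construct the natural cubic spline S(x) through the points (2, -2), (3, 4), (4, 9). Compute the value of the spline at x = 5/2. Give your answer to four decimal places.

1.0938

Write M_i for S''(x_i). With h_i = 1, 1 and divided differences Δ_i = 6, 5, the continuity of S' gives the tridiagonal system
  1·M_0 + 4·M_1 + 1·M_2 = 6(Δ_1 - Δ_0) = -6
Natural end conditions: M_0 = M_2 = 0.
Solving: M_0 = 0, M_1 = -3/2, M_2 = 0.
On [2, 3], S(x) = -2 + 25/4·(x - 2) + 0·(x - 2)² - 1/4·(x - 2)³.
With (x - 2) = 1/2: S(5/2) = 35/32.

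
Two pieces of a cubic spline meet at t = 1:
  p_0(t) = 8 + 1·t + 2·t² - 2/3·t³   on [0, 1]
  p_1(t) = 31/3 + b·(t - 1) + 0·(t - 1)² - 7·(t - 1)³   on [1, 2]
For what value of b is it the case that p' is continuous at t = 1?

p_0'(t) = 1 + 4·t - 2·t², so p_0'(1) = 3. On the right, p_1'(1) = b, so b = 3.

3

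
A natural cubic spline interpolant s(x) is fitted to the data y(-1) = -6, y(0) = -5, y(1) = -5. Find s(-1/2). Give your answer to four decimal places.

With M_i denoting the second derivative at x_i, h_i = 1, 1, and Δ_i = (y_(i+1) − y_i)/h_i = 1, 0:
  1·M_0 + 4·M_1 + 1·M_2 = 6(Δ_1 - Δ_0) = -6
Natural end conditions: M_0 = M_2 = 0.
Hence M_0 = 0, M_1 = -3/2, M_2 = 0.
On [-1, 0], s(x) = -6 + 5/4·(x + 1) + 0·(x + 1)² - 1/4·(x + 1)³.
With (x + 1) = 1/2: s(-1/2) = -173/32.

-5.4063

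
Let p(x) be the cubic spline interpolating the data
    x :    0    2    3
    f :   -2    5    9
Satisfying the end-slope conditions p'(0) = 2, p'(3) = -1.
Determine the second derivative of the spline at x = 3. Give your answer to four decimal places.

Write σ_i for p''(x_i). With h_i = 2, 1 and divided differences Δ_i = 7/2, 4, the continuity of p' gives the tridiagonal system
  2·σ_0 + 6·σ_1 + 1·σ_2 = 6(Δ_1 - Δ_0) = 3
Clamped end conditions give two more equations: 2h_0·σ_0 + h_0·σ_1 = 6(Δ_0 - p'(0)) = 9 and h_1·σ_1 + 2h_1·σ_2 = 6(p'(3) - Δ_1) = -30.
Forward elimination and back-substitution give σ_0 = 3/4, σ_1 = 3, σ_2 = -33/2.

-16.5000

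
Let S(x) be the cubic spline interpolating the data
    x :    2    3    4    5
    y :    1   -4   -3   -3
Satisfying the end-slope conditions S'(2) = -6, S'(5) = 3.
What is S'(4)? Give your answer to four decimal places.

Put M_i = S'' at the i-th knot. Here h = (1, 1, 1) and Δ = (-5, 1, 0), so the interior equations h_(i-1)·M_(i-1) + 2(h_(i-1)+h_i)·M_i + h_i·M_(i+1) = 6(Δ_i − Δ_(i-1)) read
  1·M_0 + 4·M_1 + 1·M_2 = 6(Δ_1 - Δ_0) = 36
  1·M_1 + 4·M_2 + 1·M_3 = 6(Δ_2 - Δ_1) = -6
Clamped end conditions give two more equations: 2h_0·M_0 + h_0·M_1 = 6(Δ_0 - S'(2)) = 6 and h_2·M_2 + 2h_2·M_3 = 6(S'(5) - Δ_2) = 18.
Forward elimination and back-substitution give M_0 = -14/5, M_1 = 58/5, M_2 = -38/5, M_3 = 64/5.
On [4, 5], S'(x) = b_2 + 2c_2·(x - 4) + 3d_2·(x - 4)² with b_2 = Δ_2 - h_2(2M_2 + M_3)/6 = 2/5, c_2 = M_2/2 = -19/5, d_2 = (M_3 - M_2)/(6h_2) = 17/5. So S'(4) = 2/5.

0.4000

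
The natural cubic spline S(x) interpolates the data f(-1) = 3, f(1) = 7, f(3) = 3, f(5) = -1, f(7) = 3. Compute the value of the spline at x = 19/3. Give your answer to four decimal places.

1.0741

Write M_i for S''(x_i). With h_i = 2, 2, 2, 2 and divided differences Δ_i = 2, -2, -2, 2, the continuity of S' gives the tridiagonal system
  2·M_0 + 8·M_1 + 2·M_2 = 6(Δ_1 - Δ_0) = -24
  2·M_1 + 8·M_2 + 2·M_3 = 6(Δ_2 - Δ_1) = 0
  2·M_2 + 8·M_3 + 2·M_4 = 6(Δ_3 - Δ_2) = 24
Natural end conditions: M_0 = M_4 = 0.
Solving the tridiagonal system: M_0 = 0, M_1 = -3, M_2 = 0, M_3 = 3, M_4 = 0.
On [5, 7], S(x) = -1 + 0·(x - 5) + 3/2·(x - 5)² - 1/4·(x - 5)³.
With (x - 5) = 4/3: S(19/3) = 29/27.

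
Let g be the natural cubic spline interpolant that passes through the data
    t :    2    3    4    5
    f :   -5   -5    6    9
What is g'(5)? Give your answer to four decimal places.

With M_i denoting the second derivative at x_i, h_i = 1, 1, 1, and Δ_i = (y_(i+1) − y_i)/h_i = 0, 11, 3:
  1·M_0 + 4·M_1 + 1·M_2 = 6(Δ_1 - Δ_0) = 66
  1·M_1 + 4·M_2 + 1·M_3 = 6(Δ_2 - Δ_1) = -48
Natural end conditions: M_0 = M_3 = 0.
Solving: M_0 = 0, M_1 = 104/5, M_2 = -86/5, M_3 = 0.
On [4, 5], g'(t) = b_2 + 2c_2·(t - 4) + 3d_2·(t - 4)² with b_2 = Δ_2 - h_2(2M_2 + M_3)/6 = 131/15, c_2 = M_2/2 = -43/5, d_2 = (M_3 - M_2)/(6h_2) = 43/15. So g'(5) = 2/15.

0.1333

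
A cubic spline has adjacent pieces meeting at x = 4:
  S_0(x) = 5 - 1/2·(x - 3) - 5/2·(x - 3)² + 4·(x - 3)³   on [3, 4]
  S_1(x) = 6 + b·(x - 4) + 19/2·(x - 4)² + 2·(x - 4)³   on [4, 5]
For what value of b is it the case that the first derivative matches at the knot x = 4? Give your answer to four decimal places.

6.5000

S_0'(x) = -1/2 - 5·(x - 3) + 12·(x - 3)², so S_0'(4) = 13/2. On the right, S_1'(4) = b, so b = 13/2.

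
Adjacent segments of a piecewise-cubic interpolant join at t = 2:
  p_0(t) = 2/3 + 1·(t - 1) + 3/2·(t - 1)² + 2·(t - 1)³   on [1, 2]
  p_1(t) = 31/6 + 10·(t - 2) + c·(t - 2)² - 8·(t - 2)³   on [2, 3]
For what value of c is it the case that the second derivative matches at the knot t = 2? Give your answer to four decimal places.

7.5000

p_0''(t) = 3 + 12·(t - 1), so p_0''(2) = 15. On the right, p_1''(2) = 2c, so c = 15/2.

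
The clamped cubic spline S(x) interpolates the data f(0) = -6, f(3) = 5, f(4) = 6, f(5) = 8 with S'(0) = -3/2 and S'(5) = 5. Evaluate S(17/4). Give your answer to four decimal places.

6.1290

With m_i denoting the second derivative at x_i, h_i = 3, 1, 1, and Δ_i = (y_(i+1) − y_i)/h_i = 11/3, 1, 2:
  3·m_0 + 8·m_1 + 1·m_2 = 6(Δ_1 - Δ_0) = -16
  1·m_1 + 4·m_2 + 1·m_3 = 6(Δ_2 - Δ_1) = 6
Clamped end conditions give two more equations: 2h_0·m_0 + h_0·m_1 = 6(Δ_0 - S'(0)) = 31 and h_2·m_2 + 2h_2·m_3 = 6(S'(5) - Δ_2) = 18.
Solving the tridiagonal system: m_0 = 664/87, m_1 = -143/29, m_2 = 16/29, m_3 = 253/29.
On [4, 5], S(x) = 6 + 21/58·(x - 4) + 8/29·(x - 4)² + 79/58·(x - 4)³.
With (x - 4) = 1/4: S(17/4) = 22751/3712.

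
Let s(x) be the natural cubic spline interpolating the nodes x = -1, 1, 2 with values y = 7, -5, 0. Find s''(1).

Write M_i for s''(x_i). With h_i = 2, 1 and divided differences Δ_i = -6, 5, the continuity of s' gives the tridiagonal system
  2·M_0 + 6·M_1 + 1·M_2 = 6(Δ_1 - Δ_0) = 66
Natural end conditions: M_0 = M_2 = 0.
Solving the tridiagonal system: M_0 = 0, M_1 = 11, M_2 = 0.

11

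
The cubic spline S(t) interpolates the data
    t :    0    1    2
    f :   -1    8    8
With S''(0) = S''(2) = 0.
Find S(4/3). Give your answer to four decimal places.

Let m_i = S''(x_i). Step sizes h_i = 1, 1; slopes of the chords Δ_i = (y_(i+1) - y_i)/h_i = 9, 0.
  1·m_0 + 4·m_1 + 1·m_2 = 6(Δ_1 - Δ_0) = -54
Natural end conditions: m_0 = m_2 = 0.
Hence m_0 = 0, m_1 = -27/2, m_2 = 0.
On [1, 2], S(t) = 8 + 9/2·(t - 1) - 27/4·(t - 1)² + 9/4·(t - 1)³.
With (t - 1) = 1/3: S(4/3) = 53/6.

8.8333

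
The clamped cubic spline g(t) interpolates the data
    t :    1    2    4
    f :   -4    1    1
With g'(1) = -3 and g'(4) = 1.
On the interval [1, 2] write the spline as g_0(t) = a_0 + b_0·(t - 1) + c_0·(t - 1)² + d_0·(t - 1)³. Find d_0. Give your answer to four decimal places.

Let M_i = g''(x_i). Step sizes h_i = 1, 2; slopes of the chords Δ_i = (y_(i+1) - y_i)/h_i = 5, 0.
  1·M_0 + 6·M_1 + 2·M_2 = 6(Δ_1 - Δ_0) = -30
Clamped end conditions give two more equations: 2h_0·M_0 + h_0·M_1 = 6(Δ_0 - g'(1)) = 48 and h_1·M_1 + 2h_1·M_2 = 6(g'(4) - Δ_1) = 6.
Solving: M_0 = 91/3, M_1 = -38/3, M_2 = 47/6.
On [1, 2], with g_0(t) = a_0 + b_0·(t - 1) + c_0·(t - 1)² + d_0·(t - 1)³: c_0 = M_0/2 = 91/6, d_0 = (M_1 - M_0)/(6h_0) = -43/6, b_0 = Δ_0 - h_0(2M_0 + M_1)/6 = -3.

-7.1667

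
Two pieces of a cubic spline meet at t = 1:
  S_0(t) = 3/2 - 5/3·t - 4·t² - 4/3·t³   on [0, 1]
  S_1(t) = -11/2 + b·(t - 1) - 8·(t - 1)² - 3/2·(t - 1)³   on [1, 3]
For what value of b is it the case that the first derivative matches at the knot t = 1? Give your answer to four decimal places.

-13.6667

S_0'(t) = -5/3 - 8·t - 4·t², so S_0'(1) = -41/3. On the right, S_1'(1) = b, so b = -41/3.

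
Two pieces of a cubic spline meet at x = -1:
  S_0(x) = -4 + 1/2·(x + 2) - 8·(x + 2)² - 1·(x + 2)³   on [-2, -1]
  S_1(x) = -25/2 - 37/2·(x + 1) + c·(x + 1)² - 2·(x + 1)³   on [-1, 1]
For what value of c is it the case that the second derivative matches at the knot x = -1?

S_0''(x) = -16 - 6·(x + 2), so S_0''(-1) = -22. On the right, S_1''(-1) = 2c, so c = -11.

-11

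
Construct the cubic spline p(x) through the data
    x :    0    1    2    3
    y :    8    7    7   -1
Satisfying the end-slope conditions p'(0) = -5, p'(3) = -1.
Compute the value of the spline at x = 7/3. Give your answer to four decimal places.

Write M_i for p''(x_i). With h_i = 1, 1, 1 and divided differences Δ_i = -1, 0, -8, the continuity of p' gives the tridiagonal system
  1·M_0 + 4·M_1 + 1·M_2 = 6(Δ_1 - Δ_0) = 6
  1·M_1 + 4·M_2 + 1·M_3 = 6(Δ_2 - Δ_1) = -48
Clamped end conditions give two more equations: 2h_0·M_0 + h_0·M_1 = 6(Δ_0 - p'(0)) = 24 and h_2·M_2 + 2h_2·M_3 = 6(p'(3) - Δ_2) = 42.
Hence M_0 = 148/15, M_1 = 64/15, M_2 = -314/15, M_3 = 472/15.
On [2, 3], p(x) = 7 - 94/15·(x - 2) - 157/15·(x - 2)² + 131/15·(x - 2)³.
With (x - 2) = 1/3: p(7/3) = 1649/405.

4.0716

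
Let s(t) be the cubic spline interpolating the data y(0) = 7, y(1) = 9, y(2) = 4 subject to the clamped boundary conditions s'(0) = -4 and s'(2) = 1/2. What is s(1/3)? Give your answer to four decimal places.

7.0278

Let σ_i = s''(x_i). Step sizes h_i = 1, 1; slopes of the chords Δ_i = (y_(i+1) - y_i)/h_i = 2, -5.
  1·σ_0 + 4·σ_1 + 1·σ_2 = 6(Δ_1 - Δ_0) = -42
Clamped end conditions give two more equations: 2h_0·σ_0 + h_0·σ_1 = 6(Δ_0 - s'(0)) = 36 and h_1·σ_1 + 2h_1·σ_2 = 6(s'(2) - Δ_1) = 33.
Solving the tridiagonal system: σ_0 = 123/4, σ_1 = -51/2, σ_2 = 117/4.
On [0, 1], s(t) = 7 - 4·t + 123/8·t² - 75/8·t³.
With t = 1/3: s(1/3) = 253/36.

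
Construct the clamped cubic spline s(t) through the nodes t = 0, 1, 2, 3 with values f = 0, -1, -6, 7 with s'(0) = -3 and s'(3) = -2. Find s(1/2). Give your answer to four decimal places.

Write M_i for s''(x_i). With h_i = 1, 1, 1 and divided differences Δ_i = -1, -5, 13, the continuity of s' gives the tridiagonal system
  1·M_0 + 4·M_1 + 1·M_2 = 6(Δ_1 - Δ_0) = -24
  1·M_1 + 4·M_2 + 1·M_3 = 6(Δ_2 - Δ_1) = 108
Clamped end conditions give two more equations: 2h_0·M_0 + h_0·M_1 = 6(Δ_0 - s'(0)) = 12 and h_2·M_2 + 2h_2·M_3 = 6(s'(3) - Δ_2) = -90.
Solving: M_0 = 262/15, M_1 = -344/15, M_2 = 754/15, M_3 = -1052/15.
On [0, 1], s(t) = 0 - 3·t + 131/15·t² - 101/15·t³.
With t = 1/2: s(1/2) = -19/120.

-0.1583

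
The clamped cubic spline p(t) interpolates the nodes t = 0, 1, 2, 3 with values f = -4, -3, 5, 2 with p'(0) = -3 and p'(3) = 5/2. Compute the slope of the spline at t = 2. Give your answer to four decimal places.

With M_i denoting the second derivative at x_i, h_i = 1, 1, 1, and Δ_i = (y_(i+1) − y_i)/h_i = 1, 8, -3:
  1·M_0 + 4·M_1 + 1·M_2 = 6(Δ_1 - Δ_0) = 42
  1·M_1 + 4·M_2 + 1·M_3 = 6(Δ_2 - Δ_1) = -66
Clamped end conditions give two more equations: 2h_0·M_0 + h_0·M_1 = 6(Δ_0 - p'(0)) = 24 and h_2·M_2 + 2h_2·M_3 = 6(p'(3) - Δ_2) = 33.
Forward elimination and back-substitution give M_0 = 11/3, M_1 = 50/3, M_2 = -85/3, M_3 = 92/3.
On [2, 3], p'(t) = b_2 + 2c_2·(t - 2) + 3d_2·(t - 2)² with b_2 = Δ_2 - h_2(2M_2 + M_3)/6 = 4/3, c_2 = M_2/2 = -85/6, d_2 = (M_3 - M_2)/(6h_2) = 59/6. So p'(2) = 4/3.

1.3333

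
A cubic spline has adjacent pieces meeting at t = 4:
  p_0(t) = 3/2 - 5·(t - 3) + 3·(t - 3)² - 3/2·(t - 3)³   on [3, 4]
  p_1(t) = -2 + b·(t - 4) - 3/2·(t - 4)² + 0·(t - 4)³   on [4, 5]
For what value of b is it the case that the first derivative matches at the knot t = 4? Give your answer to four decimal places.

p_0'(t) = -5 + 6·(t - 3) - 9/2·(t - 3)², so p_0'(4) = -7/2. On the right, p_1'(4) = b, so b = -7/2.

-3.5000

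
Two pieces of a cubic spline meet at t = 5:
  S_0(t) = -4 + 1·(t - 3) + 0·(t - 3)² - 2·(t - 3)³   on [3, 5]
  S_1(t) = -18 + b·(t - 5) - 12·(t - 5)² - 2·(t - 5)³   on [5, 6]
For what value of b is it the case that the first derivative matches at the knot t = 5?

S_0'(t) = 1 + 0·(t - 3) - 6·(t - 3)², so S_0'(5) = -23. On the right, S_1'(5) = b, so b = -23.

-23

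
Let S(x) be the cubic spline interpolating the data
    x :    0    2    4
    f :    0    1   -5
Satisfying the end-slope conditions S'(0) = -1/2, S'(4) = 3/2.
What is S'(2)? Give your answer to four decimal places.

-2.1250

Let m_i = S''(x_i). Step sizes h_i = 2, 2; slopes of the chords Δ_i = (y_(i+1) - y_i)/h_i = 1/2, -3.
  2·m_0 + 8·m_1 + 2·m_2 = 6(Δ_1 - Δ_0) = -21
Clamped end conditions give two more equations: 2h_0·m_0 + h_0·m_1 = 6(Δ_0 - S'(0)) = 6 and h_1·m_1 + 2h_1·m_2 = 6(S'(4) - Δ_1) = 27.
Solving the tridiagonal system: m_0 = 37/8, m_1 = -25/4, m_2 = 79/8.
On [2, 4], S'(x) = b_1 + 2c_1·(x - 2) + 3d_1·(x - 2)² with b_1 = Δ_1 - h_1(2m_1 + m_2)/6 = -17/8, c_1 = m_1/2 = -25/8, d_1 = (m_2 - m_1)/(6h_1) = 43/32. So S'(2) = -17/8.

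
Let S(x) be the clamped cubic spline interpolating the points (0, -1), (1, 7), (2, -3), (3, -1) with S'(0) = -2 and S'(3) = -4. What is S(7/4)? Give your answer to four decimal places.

-0.7125

With M_i denoting the second derivative at x_i, h_i = 1, 1, 1, and Δ_i = (y_(i+1) − y_i)/h_i = 8, -10, 2:
  1·M_0 + 4·M_1 + 1·M_2 = 6(Δ_1 - Δ_0) = -108
  1·M_1 + 4·M_2 + 1·M_3 = 6(Δ_2 - Δ_1) = 72
Clamped end conditions give two more equations: 2h_0·M_0 + h_0·M_1 = 6(Δ_0 - S'(0)) = 60 and h_2·M_2 + 2h_2·M_3 = 6(S'(3) - Δ_2) = -36.
Solving: M_0 = 832/15, M_1 = -764/15, M_2 = 604/15, M_3 = -572/15.
On [1, 2], S(x) = 7 + 4/15·(x - 1) - 382/15·(x - 1)² + 76/5·(x - 1)³.
With (x - 1) = 3/4: S(7/4) = -57/80.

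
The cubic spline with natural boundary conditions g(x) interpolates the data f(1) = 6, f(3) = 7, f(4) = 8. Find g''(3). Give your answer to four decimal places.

Put σ_i = g'' at the i-th knot. Here h = (2, 1) and Δ = (1/2, 1), so the interior equations h_(i-1)·σ_(i-1) + 2(h_(i-1)+h_i)·σ_i + h_i·σ_(i+1) = 6(Δ_i − Δ_(i-1)) read
  2·σ_0 + 6·σ_1 + 1·σ_2 = 6(Δ_1 - Δ_0) = 3
Natural end conditions: σ_0 = σ_2 = 0.
Forward elimination and back-substitution give σ_0 = 0, σ_1 = 1/2, σ_2 = 0.

0.5000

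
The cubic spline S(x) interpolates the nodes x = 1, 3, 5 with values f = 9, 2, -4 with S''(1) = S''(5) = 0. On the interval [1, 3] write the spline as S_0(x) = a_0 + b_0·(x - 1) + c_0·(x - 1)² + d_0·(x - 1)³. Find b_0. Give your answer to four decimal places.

-3.6250

Let M_i = S''(x_i). Step sizes h_i = 2, 2; slopes of the chords Δ_i = (y_(i+1) - y_i)/h_i = -7/2, -3.
  2·M_0 + 8·M_1 + 2·M_2 = 6(Δ_1 - Δ_0) = 3
Natural end conditions: M_0 = M_2 = 0.
Forward elimination and back-substitution give M_0 = 0, M_1 = 3/8, M_2 = 0.
On [1, 3], with S_0(x) = a_0 + b_0·(x - 1) + c_0·(x - 1)² + d_0·(x - 1)³: c_0 = M_0/2 = 0, d_0 = (M_1 - M_0)/(6h_0) = 1/32, b_0 = Δ_0 - h_0(2M_0 + M_1)/6 = -29/8.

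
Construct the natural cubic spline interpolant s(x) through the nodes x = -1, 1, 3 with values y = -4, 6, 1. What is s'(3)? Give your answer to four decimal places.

Write M_i for s''(x_i). With h_i = 2, 2 and divided differences Δ_i = 5, -5/2, the continuity of s' gives the tridiagonal system
  2·M_0 + 8·M_1 + 2·M_2 = 6(Δ_1 - Δ_0) = -45
Natural end conditions: M_0 = M_2 = 0.
Solving the tridiagonal system: M_0 = 0, M_1 = -45/8, M_2 = 0.
On [1, 3], s'(x) = b_1 + 2c_1·(x - 1) + 3d_1·(x - 1)² with b_1 = Δ_1 - h_1(2M_1 + M_2)/6 = 5/4, c_1 = M_1/2 = -45/16, d_1 = (M_2 - M_1)/(6h_1) = 15/32. So s'(3) = -35/8.

-4.3750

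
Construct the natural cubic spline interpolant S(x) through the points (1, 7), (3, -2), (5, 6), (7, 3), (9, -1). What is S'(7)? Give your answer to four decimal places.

Write M_i for S''(x_i). With h_i = 2, 2, 2, 2 and divided differences Δ_i = -9/2, 4, -3/2, -2, the continuity of S' gives the tridiagonal system
  2·M_0 + 8·M_1 + 2·M_2 = 6(Δ_1 - Δ_0) = 51
  2·M_1 + 8·M_2 + 2·M_3 = 6(Δ_2 - Δ_1) = -33
  2·M_2 + 8·M_3 + 2·M_4 = 6(Δ_3 - Δ_2) = -3
Natural end conditions: M_0 = M_4 = 0.
Solving: M_0 = 0, M_1 = 447/56, M_2 = -45/7, M_3 = 69/56, M_4 = 0.
On [7, 9], S'(x) = b_3 + 2c_3·(x - 7) + 3d_3·(x - 7)² with b_3 = Δ_3 - h_3(2M_3 + M_4)/6 = -79/28, c_3 = M_3/2 = 69/112, d_3 = (M_4 - M_3)/(6h_3) = -23/224. So S'(7) = -79/28.

-2.8214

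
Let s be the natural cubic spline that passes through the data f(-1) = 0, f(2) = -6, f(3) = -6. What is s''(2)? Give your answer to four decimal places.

Write σ_i for s''(x_i). With h_i = 3, 1 and divided differences Δ_i = -2, 0, the continuity of s' gives the tridiagonal system
  3·σ_0 + 8·σ_1 + 1·σ_2 = 6(Δ_1 - Δ_0) = 12
Natural end conditions: σ_0 = σ_2 = 0.
Hence σ_0 = 0, σ_1 = 3/2, σ_2 = 0.

1.5000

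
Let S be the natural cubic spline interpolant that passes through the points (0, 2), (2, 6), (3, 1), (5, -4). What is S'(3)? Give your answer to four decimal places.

-5.0143

With M_i denoting the second derivative at x_i, h_i = 2, 1, 2, and Δ_i = (y_(i+1) − y_i)/h_i = 2, -5, -5/2:
  2·M_0 + 6·M_1 + 1·M_2 = 6(Δ_1 - Δ_0) = -42
  1·M_1 + 6·M_2 + 2·M_3 = 6(Δ_2 - Δ_1) = 15
Natural end conditions: M_0 = M_3 = 0.
Hence M_0 = 0, M_1 = -267/35, M_2 = 132/35, M_3 = 0.
On [3, 5], S'(x) = b_2 + 2c_2·(x - 3) + 3d_2·(x - 3)² with b_2 = Δ_2 - h_2(2M_2 + M_3)/6 = -351/70, c_2 = M_2/2 = 66/35, d_2 = (M_3 - M_2)/(6h_2) = -11/35. So S'(3) = -351/70.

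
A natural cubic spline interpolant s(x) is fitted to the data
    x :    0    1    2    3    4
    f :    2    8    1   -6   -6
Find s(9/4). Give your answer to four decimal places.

Let M_i = s''(x_i). Step sizes h_i = 1, 1, 1, 1; slopes of the chords Δ_i = (y_(i+1) - y_i)/h_i = 6, -7, -7, 0.
  1·M_0 + 4·M_1 + 1·M_2 = 6(Δ_1 - Δ_0) = -78
  1·M_1 + 4·M_2 + 1·M_3 = 6(Δ_2 - Δ_1) = 0
  1·M_2 + 4·M_3 + 1·M_4 = 6(Δ_3 - Δ_2) = 42
Natural end conditions: M_0 = M_4 = 0.
Solving the tridiagonal system: M_0 = 0, M_1 = -141/7, M_2 = 18/7, M_3 = 69/7, M_4 = 0.
On [2, 3], s(x) = 1 - 19/2·(x - 2) + 9/7·(x - 2)² + 17/14·(x - 2)³.
With (x - 2) = 1/4: s(9/4) = -1143/896.

-1.2757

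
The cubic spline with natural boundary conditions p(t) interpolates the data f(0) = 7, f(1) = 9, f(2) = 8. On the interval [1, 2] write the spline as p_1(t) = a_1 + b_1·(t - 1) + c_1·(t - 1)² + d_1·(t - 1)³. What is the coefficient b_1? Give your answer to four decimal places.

0.5000

Let M_i = p''(x_i). Step sizes h_i = 1, 1; slopes of the chords Δ_i = (y_(i+1) - y_i)/h_i = 2, -1.
  1·M_0 + 4·M_1 + 1·M_2 = 6(Δ_1 - Δ_0) = -18
Natural end conditions: M_0 = M_2 = 0.
Solving: M_0 = 0, M_1 = -9/2, M_2 = 0.
On [1, 2], with p_1(t) = a_1 + b_1·(t - 1) + c_1·(t - 1)² + d_1·(t - 1)³: c_1 = M_1/2 = -9/4, d_1 = (M_2 - M_1)/(6h_1) = 3/4, b_1 = Δ_1 - h_1(2M_1 + M_2)/6 = 1/2.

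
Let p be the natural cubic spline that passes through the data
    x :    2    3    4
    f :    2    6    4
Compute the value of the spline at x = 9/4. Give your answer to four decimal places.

Let m_i = p''(x_i). Step sizes h_i = 1, 1; slopes of the chords Δ_i = (y_(i+1) - y_i)/h_i = 4, -2.
  1·m_0 + 4·m_1 + 1·m_2 = 6(Δ_1 - Δ_0) = -36
Natural end conditions: m_0 = m_2 = 0.
Solving: m_0 = 0, m_1 = -9, m_2 = 0.
On [2, 3], p(x) = 2 + 11/2·(x - 2) + 0·(x - 2)² - 3/2·(x - 2)³.
With (x - 2) = 1/4: p(9/4) = 429/128.

3.3516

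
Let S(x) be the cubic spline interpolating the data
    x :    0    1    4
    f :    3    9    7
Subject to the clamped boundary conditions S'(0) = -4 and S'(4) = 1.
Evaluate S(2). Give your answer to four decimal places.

Write M_i for S''(x_i). With h_i = 1, 3 and divided differences Δ_i = 6, -2/3, the continuity of S' gives the tridiagonal system
  1·M_0 + 8·M_1 + 3·M_2 = 6(Δ_1 - Δ_0) = -40
Clamped end conditions give two more equations: 2h_0·M_0 + h_0·M_1 = 6(Δ_0 - S'(0)) = 60 and h_1·M_1 + 2h_1·M_2 = 6(S'(4) - Δ_1) = 10.
Solving the tridiagonal system: M_0 = 145/4, M_1 = -25/2, M_2 = 95/12.
On [1, 4], S(x) = 9 + 63/8·(x - 1) - 25/4·(x - 1)² + 245/216·(x - 1)³.
With (x - 1) = 1: S(2) = 635/54.

11.7593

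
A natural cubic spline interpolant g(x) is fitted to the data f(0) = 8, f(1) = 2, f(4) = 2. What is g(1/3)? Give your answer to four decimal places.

5.7778

Put m_i = g'' at the i-th knot. Here h = (1, 3) and Δ = (-6, 0), so the interior equations h_(i-1)·m_(i-1) + 2(h_(i-1)+h_i)·m_i + h_i·m_(i+1) = 6(Δ_i − Δ_(i-1)) read
  1·m_0 + 8·m_1 + 3·m_2 = 6(Δ_1 - Δ_0) = 36
Natural end conditions: m_0 = m_2 = 0.
Solving: m_0 = 0, m_1 = 9/2, m_2 = 0.
On [0, 1], g(x) = 8 - 27/4·x + 0·x² + 3/4·x³.
With x = 1/3: g(1/3) = 52/9.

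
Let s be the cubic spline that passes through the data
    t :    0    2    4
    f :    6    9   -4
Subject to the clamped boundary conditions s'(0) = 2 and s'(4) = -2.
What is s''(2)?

-10

With m_i denoting the second derivative at x_i, h_i = 2, 2, and Δ_i = (y_(i+1) − y_i)/h_i = 3/2, -13/2:
  2·m_0 + 8·m_1 + 2·m_2 = 6(Δ_1 - Δ_0) = -48
Clamped end conditions give two more equations: 2h_0·m_0 + h_0·m_1 = 6(Δ_0 - s'(0)) = -3 and h_1·m_1 + 2h_1·m_2 = 6(s'(4) - Δ_1) = 27.
Hence m_0 = 17/4, m_1 = -10, m_2 = 47/4.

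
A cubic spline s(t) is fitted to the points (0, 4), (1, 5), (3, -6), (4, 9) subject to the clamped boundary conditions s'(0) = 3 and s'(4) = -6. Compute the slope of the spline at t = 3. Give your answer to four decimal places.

15.1286

Let M_i = s''(x_i). Step sizes h_i = 1, 2, 1; slopes of the chords Δ_i = (y_(i+1) - y_i)/h_i = 1, -11/2, 15.
  1·M_0 + 6·M_1 + 2·M_2 = 6(Δ_1 - Δ_0) = -39
  2·M_1 + 6·M_2 + 1·M_3 = 6(Δ_2 - Δ_1) = 123
Clamped end conditions give two more equations: 2h_0·M_0 + h_0·M_1 = 6(Δ_0 - s'(0)) = -12 and h_2·M_2 + 2h_2·M_3 = 6(s'(4) - Δ_2) = -126.
Forward elimination and back-substitution give M_0 = 159/35, M_1 = -738/35, M_2 = 1452/35, M_3 = -2931/35.
On [3, 4], s'(t) = b_2 + 2c_2·(t - 3) + 3d_2·(t - 3)² with b_2 = Δ_2 - h_2(2M_2 + M_3)/6 = 1059/70, c_2 = M_2/2 = 726/35, d_2 = (M_3 - M_2)/(6h_2) = -1461/70. So s'(3) = 1059/70.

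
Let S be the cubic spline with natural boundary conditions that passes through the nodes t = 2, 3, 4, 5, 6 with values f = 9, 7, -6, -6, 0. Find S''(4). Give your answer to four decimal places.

With m_i denoting the second derivative at x_i, h_i = 1, 1, 1, 1, and Δ_i = (y_(i+1) − y_i)/h_i = -2, -13, 0, 6:
  1·m_0 + 4·m_1 + 1·m_2 = 6(Δ_1 - Δ_0) = -66
  1·m_1 + 4·m_2 + 1·m_3 = 6(Δ_2 - Δ_1) = 78
  1·m_2 + 4·m_3 + 1·m_4 = 6(Δ_3 - Δ_2) = 36
Natural end conditions: m_0 = m_4 = 0.
Hence m_0 = 0, m_1 = -633/28, m_2 = 171/7, m_3 = 81/28, m_4 = 0.

24.4286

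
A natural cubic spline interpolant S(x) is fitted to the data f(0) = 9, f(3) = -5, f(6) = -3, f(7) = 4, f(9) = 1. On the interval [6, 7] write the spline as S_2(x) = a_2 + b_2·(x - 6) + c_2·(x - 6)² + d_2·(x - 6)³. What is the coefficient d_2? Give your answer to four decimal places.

With m_i denoting the second derivative at x_i, h_i = 3, 3, 1, 2, and Δ_i = (y_(i+1) − y_i)/h_i = -14/3, 2/3, 7, -3/2:
  3·m_0 + 12·m_1 + 3·m_2 = 6(Δ_1 - Δ_0) = 32
  3·m_1 + 8·m_2 + 1·m_3 = 6(Δ_2 - Δ_1) = 38
  1·m_2 + 6·m_3 + 2·m_4 = 6(Δ_3 - Δ_2) = -51
Natural end conditions: m_0 = m_4 = 0.
Forward elimination and back-substitution give m_0 = 0, m_1 = 667/510, m_2 = 462/85, m_3 = -1599/170, m_4 = 0.
On [6, 7], with S_2(x) = a_2 + b_2·(x - 6) + c_2·(x - 6)² + d_2·(x - 6)³: c_2 = m_2/2 = 231/85, d_2 = (m_3 - m_2)/(6h_2) = -841/340, b_2 = Δ_2 - h_2(2m_2 + m_3)/6 = 2297/340.

-2.4735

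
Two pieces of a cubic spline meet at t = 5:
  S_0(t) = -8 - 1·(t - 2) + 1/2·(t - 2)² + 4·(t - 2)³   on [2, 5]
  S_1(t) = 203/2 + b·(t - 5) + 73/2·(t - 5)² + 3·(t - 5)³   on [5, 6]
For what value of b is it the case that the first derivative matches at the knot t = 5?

S_0'(t) = -1 + 1·(t - 2) + 12·(t - 2)², so S_0'(5) = 110. On the right, S_1'(5) = b, so b = 110.

110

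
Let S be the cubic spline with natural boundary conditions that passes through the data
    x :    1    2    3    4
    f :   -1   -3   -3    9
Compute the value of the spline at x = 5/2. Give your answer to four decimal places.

-4.0500

Put σ_i = S'' at the i-th knot. Here h = (1, 1, 1) and Δ = (-2, 0, 12), so the interior equations h_(i-1)·σ_(i-1) + 2(h_(i-1)+h_i)·σ_i + h_i·σ_(i+1) = 6(Δ_i − Δ_(i-1)) read
  1·σ_0 + 4·σ_1 + 1·σ_2 = 6(Δ_1 - Δ_0) = 12
  1·σ_1 + 4·σ_2 + 1·σ_3 = 6(Δ_2 - Δ_1) = 72
Natural end conditions: σ_0 = σ_3 = 0.
Forward elimination and back-substitution give σ_0 = 0, σ_1 = -8/5, σ_2 = 92/5, σ_3 = 0.
On [2, 3], S(x) = -3 - 38/15·(x - 2) - 4/5·(x - 2)² + 10/3·(x - 2)³.
With (x - 2) = 1/2: S(5/2) = -81/20.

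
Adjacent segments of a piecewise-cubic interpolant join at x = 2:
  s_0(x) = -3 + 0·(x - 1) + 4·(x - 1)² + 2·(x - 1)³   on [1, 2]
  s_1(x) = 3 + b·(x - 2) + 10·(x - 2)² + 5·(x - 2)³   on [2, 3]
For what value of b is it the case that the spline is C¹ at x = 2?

s_0'(x) = 0 + 8·(x - 1) + 6·(x - 1)², so s_0'(2) = 14. On the right, s_1'(2) = b, so b = 14.

14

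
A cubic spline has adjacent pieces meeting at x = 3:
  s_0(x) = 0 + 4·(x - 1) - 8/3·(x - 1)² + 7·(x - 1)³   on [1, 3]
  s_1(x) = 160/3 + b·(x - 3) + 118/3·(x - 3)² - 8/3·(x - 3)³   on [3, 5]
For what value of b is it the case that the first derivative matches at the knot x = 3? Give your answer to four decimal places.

s_0'(x) = 4 - 16/3·(x - 1) + 21·(x - 1)², so s_0'(3) = 232/3. On the right, s_1'(3) = b, so b = 232/3.

77.3333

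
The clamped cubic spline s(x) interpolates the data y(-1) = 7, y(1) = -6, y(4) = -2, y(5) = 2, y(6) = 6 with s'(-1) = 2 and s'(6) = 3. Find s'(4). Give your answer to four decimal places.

4.2411

Write σ_i for s''(x_i). With h_i = 2, 3, 1, 1 and divided differences Δ_i = -13/2, 4/3, 4, 4, the continuity of s' gives the tridiagonal system
  2·σ_0 + 10·σ_1 + 3·σ_2 = 6(Δ_1 - Δ_0) = 47
  3·σ_1 + 8·σ_2 + 1·σ_3 = 6(Δ_2 - Δ_1) = 16
  1·σ_2 + 4·σ_3 + 1·σ_4 = 6(Δ_3 - Δ_2) = 0
Clamped end conditions give two more equations: 2h_0·σ_0 + h_0·σ_1 = 6(Δ_0 - s'(-1)) = -51 and h_3·σ_3 + 2h_3·σ_4 = 6(s'(6) - Δ_3) = -6.
Solving: σ_0 = -9589/564, σ_1 = 1199/141, σ_2 = -379/282, σ_3 = 175/141, σ_4 = -1021/282.
On [4, 5], s'(x) = b_2 + 2c_2·(x - 4) + 3d_2·(x - 4)² with b_2 = Δ_2 - h_2(2σ_2 + σ_3)/6 = 598/141, c_2 = σ_2/2 = -379/564, d_2 = (σ_3 - σ_2)/(6h_2) = 81/188. So s'(4) = 598/141.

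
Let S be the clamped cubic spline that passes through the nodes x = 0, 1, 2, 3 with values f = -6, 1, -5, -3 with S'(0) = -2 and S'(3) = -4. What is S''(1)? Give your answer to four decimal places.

-38.5333

Put M_i = S'' at the i-th knot. Here h = (1, 1, 1) and Δ = (7, -6, 2), so the interior equations h_(i-1)·M_(i-1) + 2(h_(i-1)+h_i)·M_i + h_i·M_(i+1) = 6(Δ_i − Δ_(i-1)) read
  1·M_0 + 4·M_1 + 1·M_2 = 6(Δ_1 - Δ_0) = -78
  1·M_1 + 4·M_2 + 1·M_3 = 6(Δ_2 - Δ_1) = 48
Clamped end conditions give two more equations: 2h_0·M_0 + h_0·M_1 = 6(Δ_0 - S'(0)) = 54 and h_2·M_2 + 2h_2·M_3 = 6(S'(3) - Δ_2) = -36.
Hence M_0 = 694/15, M_1 = -578/15, M_2 = 448/15, M_3 = -494/15.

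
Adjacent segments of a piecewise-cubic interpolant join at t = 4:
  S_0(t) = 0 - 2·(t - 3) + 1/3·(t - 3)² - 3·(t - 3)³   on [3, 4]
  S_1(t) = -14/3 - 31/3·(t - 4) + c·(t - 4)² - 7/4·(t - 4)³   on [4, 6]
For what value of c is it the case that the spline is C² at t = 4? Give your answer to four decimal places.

-8.6667

S_0''(t) = 2/3 - 18·(t - 3), so S_0''(4) = -52/3. On the right, S_1''(4) = 2c, so c = -26/3.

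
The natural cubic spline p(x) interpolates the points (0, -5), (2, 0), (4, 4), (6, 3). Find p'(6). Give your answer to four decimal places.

-1.1333

Let σ_i = p''(x_i). Step sizes h_i = 2, 2, 2; slopes of the chords Δ_i = (y_(i+1) - y_i)/h_i = 5/2, 2, -1/2.
  2·σ_0 + 8·σ_1 + 2·σ_2 = 6(Δ_1 - Δ_0) = -3
  2·σ_1 + 8·σ_2 + 2·σ_3 = 6(Δ_2 - Δ_1) = -15
Natural end conditions: σ_0 = σ_3 = 0.
Solving the tridiagonal system: σ_0 = 0, σ_1 = 1/10, σ_2 = -19/10, σ_3 = 0.
On [4, 6], p'(x) = b_2 + 2c_2·(x - 4) + 3d_2·(x - 4)² with b_2 = Δ_2 - h_2(2σ_2 + σ_3)/6 = 23/30, c_2 = σ_2/2 = -19/20, d_2 = (σ_3 - σ_2)/(6h_2) = 19/120. So p'(6) = -17/15.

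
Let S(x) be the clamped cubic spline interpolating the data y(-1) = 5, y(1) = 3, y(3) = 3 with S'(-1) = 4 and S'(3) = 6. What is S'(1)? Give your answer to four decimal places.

Write σ_i for S''(x_i). With h_i = 2, 2 and divided differences Δ_i = -1, 0, the continuity of S' gives the tridiagonal system
  2·σ_0 + 8·σ_1 + 2·σ_2 = 6(Δ_1 - Δ_0) = 6
Clamped end conditions give two more equations: 2h_0·σ_0 + h_0·σ_1 = 6(Δ_0 - S'(-1)) = -30 and h_1·σ_1 + 2h_1·σ_2 = 6(S'(3) - Δ_1) = 36.
Hence σ_0 = -31/4, σ_1 = 1/2, σ_2 = 35/4.
On [1, 3], S'(x) = b_1 + 2c_1·(x - 1) + 3d_1·(x - 1)² with b_1 = Δ_1 - h_1(2σ_1 + σ_2)/6 = -13/4, c_1 = σ_1/2 = 1/4, d_1 = (σ_2 - σ_1)/(6h_1) = 11/16. So S'(1) = -13/4.

-3.2500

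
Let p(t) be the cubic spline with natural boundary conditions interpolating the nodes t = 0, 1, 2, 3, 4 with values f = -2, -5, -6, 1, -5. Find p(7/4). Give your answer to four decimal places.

-6.6950

Put m_i = p'' at the i-th knot. Here h = (1, 1, 1, 1) and Δ = (-3, -1, 7, -6), so the interior equations h_(i-1)·m_(i-1) + 2(h_(i-1)+h_i)·m_i + h_i·m_(i+1) = 6(Δ_i − Δ_(i-1)) read
  1·m_0 + 4·m_1 + 1·m_2 = 6(Δ_1 - Δ_0) = 12
  1·m_1 + 4·m_2 + 1·m_3 = 6(Δ_2 - Δ_1) = 48
  1·m_2 + 4·m_3 + 1·m_4 = 6(Δ_3 - Δ_2) = -78
Natural end conditions: m_0 = m_4 = 0.
Hence m_0 = 0, m_1 = -45/28, m_2 = 129/7, m_3 = -675/28, m_4 = 0.
On [1, 2], p(t) = -5 - 99/28·(t - 1) - 45/56·(t - 1)² + 187/56·(t - 1)³.
With (t - 1) = 3/4: p(7/4) = -23995/3584.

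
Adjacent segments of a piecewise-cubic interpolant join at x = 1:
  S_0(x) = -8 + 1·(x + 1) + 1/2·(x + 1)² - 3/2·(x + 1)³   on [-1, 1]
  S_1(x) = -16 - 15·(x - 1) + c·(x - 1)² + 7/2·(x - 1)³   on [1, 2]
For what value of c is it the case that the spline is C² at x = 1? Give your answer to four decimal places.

-8.5000

S_0''(x) = 1 - 9·(x + 1), so S_0''(1) = -17. On the right, S_1''(1) = 2c, so c = -17/2.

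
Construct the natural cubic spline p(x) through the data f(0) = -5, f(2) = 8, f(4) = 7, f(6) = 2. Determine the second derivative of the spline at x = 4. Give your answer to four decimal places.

-0.2000

Put σ_i = p'' at the i-th knot. Here h = (2, 2, 2) and Δ = (13/2, -1/2, -5/2), so the interior equations h_(i-1)·σ_(i-1) + 2(h_(i-1)+h_i)·σ_i + h_i·σ_(i+1) = 6(Δ_i − Δ_(i-1)) read
  2·σ_0 + 8·σ_1 + 2·σ_2 = 6(Δ_1 - Δ_0) = -42
  2·σ_1 + 8·σ_2 + 2·σ_3 = 6(Δ_2 - Δ_1) = -12
Natural end conditions: σ_0 = σ_3 = 0.
Solving: σ_0 = 0, σ_1 = -26/5, σ_2 = -1/5, σ_3 = 0.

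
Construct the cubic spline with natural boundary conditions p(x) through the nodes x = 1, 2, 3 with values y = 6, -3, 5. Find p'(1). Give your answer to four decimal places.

-13.2500

Put σ_i = p'' at the i-th knot. Here h = (1, 1) and Δ = (-9, 8), so the interior equations h_(i-1)·σ_(i-1) + 2(h_(i-1)+h_i)·σ_i + h_i·σ_(i+1) = 6(Δ_i − Δ_(i-1)) read
  1·σ_0 + 4·σ_1 + 1·σ_2 = 6(Δ_1 - Δ_0) = 102
Natural end conditions: σ_0 = σ_2 = 0.
Solving: σ_0 = 0, σ_1 = 51/2, σ_2 = 0.
On [1, 2], p'(x) = b_0 + 2c_0·(x - 1) + 3d_0·(x - 1)² with b_0 = Δ_0 - h_0(2σ_0 + σ_1)/6 = -53/4, c_0 = σ_0/2 = 0, d_0 = (σ_1 - σ_0)/(6h_0) = 17/4. So p'(1) = -53/4.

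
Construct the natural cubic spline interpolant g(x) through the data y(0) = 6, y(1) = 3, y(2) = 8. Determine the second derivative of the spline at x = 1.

Put M_i = g'' at the i-th knot. Here h = (1, 1) and Δ = (-3, 5), so the interior equations h_(i-1)·M_(i-1) + 2(h_(i-1)+h_i)·M_i + h_i·M_(i+1) = 6(Δ_i − Δ_(i-1)) read
  1·M_0 + 4·M_1 + 1·M_2 = 6(Δ_1 - Δ_0) = 48
Natural end conditions: M_0 = M_2 = 0.
Solving: M_0 = 0, M_1 = 12, M_2 = 0.

12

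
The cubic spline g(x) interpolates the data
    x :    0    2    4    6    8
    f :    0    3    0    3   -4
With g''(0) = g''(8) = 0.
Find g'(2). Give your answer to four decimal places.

-0.7143

Let m_i = g''(x_i). Step sizes h_i = 2, 2, 2, 2; slopes of the chords Δ_i = (y_(i+1) - y_i)/h_i = 3/2, -3/2, 3/2, -7/2.
  2·m_0 + 8·m_1 + 2·m_2 = 6(Δ_1 - Δ_0) = -18
  2·m_1 + 8·m_2 + 2·m_3 = 6(Δ_2 - Δ_1) = 18
  2·m_2 + 8·m_3 + 2·m_4 = 6(Δ_3 - Δ_2) = -30
Natural end conditions: m_0 = m_4 = 0.
Forward elimination and back-substitution give m_0 = 0, m_1 = -93/28, m_2 = 30/7, m_3 = -135/28, m_4 = 0.
On [2, 4], g'(x) = b_1 + 2c_1·(x - 2) + 3d_1·(x - 2)² with b_1 = Δ_1 - h_1(2m_1 + m_2)/6 = -5/7, c_1 = m_1/2 = -93/56, d_1 = (m_2 - m_1)/(6h_1) = 71/112. So g'(2) = -5/7.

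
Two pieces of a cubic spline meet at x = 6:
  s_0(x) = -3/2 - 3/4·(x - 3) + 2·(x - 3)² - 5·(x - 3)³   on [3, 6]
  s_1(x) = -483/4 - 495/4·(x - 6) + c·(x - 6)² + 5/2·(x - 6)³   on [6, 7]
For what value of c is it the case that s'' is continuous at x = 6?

-43

s_0''(x) = 4 - 30·(x - 3), so s_0''(6) = -86. On the right, s_1''(6) = 2c, so c = -43.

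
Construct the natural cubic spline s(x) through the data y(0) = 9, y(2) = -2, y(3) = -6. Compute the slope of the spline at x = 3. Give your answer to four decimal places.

With m_i denoting the second derivative at x_i, h_i = 2, 1, and Δ_i = (y_(i+1) − y_i)/h_i = -11/2, -4:
  2·m_0 + 6·m_1 + 1·m_2 = 6(Δ_1 - Δ_0) = 9
Natural end conditions: m_0 = m_2 = 0.
Forward elimination and back-substitution give m_0 = 0, m_1 = 3/2, m_2 = 0.
On [2, 3], s'(x) = b_1 + 2c_1·(x - 2) + 3d_1·(x - 2)² with b_1 = Δ_1 - h_1(2m_1 + m_2)/6 = -9/2, c_1 = m_1/2 = 3/4, d_1 = (m_2 - m_1)/(6h_1) = -1/4. So s'(3) = -15/4.

-3.7500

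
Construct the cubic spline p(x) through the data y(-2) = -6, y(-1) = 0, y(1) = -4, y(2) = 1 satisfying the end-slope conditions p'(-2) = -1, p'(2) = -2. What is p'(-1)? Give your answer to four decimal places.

With M_i denoting the second derivative at x_i, h_i = 1, 2, 1, and Δ_i = (y_(i+1) − y_i)/h_i = 6, -2, 5:
  1·M_0 + 6·M_1 + 2·M_2 = 6(Δ_1 - Δ_0) = -48
  2·M_1 + 6·M_2 + 1·M_3 = 6(Δ_2 - Δ_1) = 42
Clamped end conditions give two more equations: 2h_0·M_0 + h_0·M_1 = 6(Δ_0 - p'(-2)) = 42 and h_2·M_2 + 2h_2·M_3 = 6(p'(2) - Δ_2) = -42.
Solving the tridiagonal system: M_0 = 1072/35, M_1 = -674/35, M_2 = 646/35, M_3 = -1058/35.
On [-1, 1], p'(x) = b_1 + 2c_1·(x + 1) + 3d_1·(x + 1)² with b_1 = Δ_1 - h_1(2M_1 + M_2)/6 = 164/35, c_1 = M_1/2 = -337/35, d_1 = (M_2 - M_1)/(6h_1) = 22/7. So p'(-1) = 164/35.

4.6857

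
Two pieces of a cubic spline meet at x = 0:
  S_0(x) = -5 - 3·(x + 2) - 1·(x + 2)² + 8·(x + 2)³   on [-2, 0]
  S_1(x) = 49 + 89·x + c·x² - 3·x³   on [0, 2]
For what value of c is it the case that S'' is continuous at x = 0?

S_0''(x) = -2 + 48·(x + 2), so S_0''(0) = 94. On the right, S_1''(0) = 2c, so c = 47.

47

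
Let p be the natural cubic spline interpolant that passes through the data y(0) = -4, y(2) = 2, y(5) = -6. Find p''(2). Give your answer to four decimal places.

With M_i denoting the second derivative at x_i, h_i = 2, 3, and Δ_i = (y_(i+1) − y_i)/h_i = 3, -8/3:
  2·M_0 + 10·M_1 + 3·M_2 = 6(Δ_1 - Δ_0) = -34
Natural end conditions: M_0 = M_2 = 0.
Hence M_0 = 0, M_1 = -17/5, M_2 = 0.

-3.4000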